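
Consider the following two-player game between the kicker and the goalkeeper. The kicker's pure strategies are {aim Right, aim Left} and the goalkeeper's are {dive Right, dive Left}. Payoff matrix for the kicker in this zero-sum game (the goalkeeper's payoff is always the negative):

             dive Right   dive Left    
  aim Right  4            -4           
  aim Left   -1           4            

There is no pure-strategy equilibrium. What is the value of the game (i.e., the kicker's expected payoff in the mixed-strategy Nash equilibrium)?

v = 12/13

The goalkeeper's mix must leave the kicker indifferent between aim Right and aim Left.
  the kicker's expected payoff from aim Right: q·4 + (1−q)·(-4) = 8q - 4
  the kicker's expected payoff from aim Left: q·(-1) + (1−q)·4 = -5q + 4
  8q - 4 = -5q + 4  ⇒  13q = 8  ⇒  q = 8/13.
The value is the kicker's expected payoff against this mix (using aim Right): (8/13)·4 + (5/13)·(-4) = 12/13.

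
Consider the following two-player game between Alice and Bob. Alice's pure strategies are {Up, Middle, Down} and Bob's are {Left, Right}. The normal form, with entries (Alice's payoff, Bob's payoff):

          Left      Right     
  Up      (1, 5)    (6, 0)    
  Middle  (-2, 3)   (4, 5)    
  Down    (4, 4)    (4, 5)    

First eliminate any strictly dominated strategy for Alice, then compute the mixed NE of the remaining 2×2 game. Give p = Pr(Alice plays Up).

Alice's strategy Middle is strictly dominated by Up: 1 > -2 and 6 > 4. Eliminate Middle.
Bob's indifference between Left and Right determines Alice's mixing probability p:
  Bob's expected payoff from Left: p·5 + (1−p)·4 = p + 4
  Bob's expected payoff from Right: p·0 + (1−p)·5 = -5p + 5
  p + 4 = -5p + 5  ⇒  6p = 1  ⇒  p = 1/6.

p = 1/6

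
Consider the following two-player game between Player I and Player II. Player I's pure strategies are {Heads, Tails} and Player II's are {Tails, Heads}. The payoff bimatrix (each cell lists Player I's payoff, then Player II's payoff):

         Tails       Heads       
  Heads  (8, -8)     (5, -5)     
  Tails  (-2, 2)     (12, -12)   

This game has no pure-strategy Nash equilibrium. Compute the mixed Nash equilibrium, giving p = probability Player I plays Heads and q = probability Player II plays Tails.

p = 14/17, q = 7/17

Player II's indifference between Tails and Heads determines Player I's mixing probability p:
  Player II's payoff to Tails: p·(-8) + (1−p)·2 = -10p + 2
  Player II's payoff to Heads: p·(-5) + (1−p)·(-12) = 7p - 12
  -10p + 2 = 7p - 12  ⇒  -17p = -14  ⇒  p = 14/17.
Player II's mix must leave Player I indifferent between Heads and Tails.
  Player I's payoff from Heads: q·8 + (1−q)·5 = 3q + 5
  Player I's payoff from Tails: q·(-2) + (1−q)·12 = -14q + 12
  3q + 5 = -14q + 12  ⇒  17q = 7  ⇒  q = 7/17.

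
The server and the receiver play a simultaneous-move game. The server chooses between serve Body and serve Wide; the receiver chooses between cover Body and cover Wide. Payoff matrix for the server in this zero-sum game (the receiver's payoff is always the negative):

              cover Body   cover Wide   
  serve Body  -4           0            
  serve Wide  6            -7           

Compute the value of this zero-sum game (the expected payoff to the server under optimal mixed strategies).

v = -28/17

The receiver's mix must leave the server indifferent between serve Body and serve Wide.
  the server's expected payoff from serve Body: q·(-4) + (1−q)·0 = -4q
  the server's expected payoff from serve Wide: q·6 + (1−q)·(-7) = 13q - 7
  -4q = 13q - 7  ⇒  -17q = -7  ⇒  q = 7/17.
The value is the server's expected payoff against this mix (using serve Body): (7/17)·(-4) + (10/17)·0 = -28/17.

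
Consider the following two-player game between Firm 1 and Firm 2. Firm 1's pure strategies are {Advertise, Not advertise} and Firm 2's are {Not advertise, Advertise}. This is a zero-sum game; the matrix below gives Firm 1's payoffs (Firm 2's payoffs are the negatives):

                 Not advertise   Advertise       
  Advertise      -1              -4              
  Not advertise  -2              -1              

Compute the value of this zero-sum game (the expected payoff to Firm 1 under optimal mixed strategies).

Firm 1's indifference between Advertise and Not advertise determines Firm 2's mixing probability q:
  Firm 1's payoff to Advertise: q·(-1) + (1−q)·(-4) = 3q - 4
  Firm 1's payoff to Not advertise: q·(-2) + (1−q)·(-1) = -q - 1
  3q - 4 = -q - 1  ⇒  4q = 3  ⇒  q = 3/4.
The value is Firm 1's expected payoff against this mix (using Advertise): (3/4)·(-1) + (1/4)·(-4) = -7/4.

v = -7/4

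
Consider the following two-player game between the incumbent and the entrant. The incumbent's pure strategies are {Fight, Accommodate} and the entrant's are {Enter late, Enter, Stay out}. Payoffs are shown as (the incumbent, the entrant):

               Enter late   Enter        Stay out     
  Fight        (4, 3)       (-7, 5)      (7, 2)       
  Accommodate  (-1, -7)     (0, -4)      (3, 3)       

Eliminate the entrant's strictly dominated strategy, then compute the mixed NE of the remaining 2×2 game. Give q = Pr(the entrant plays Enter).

The entrant's strategy Enter late is strictly dominated by Enter: 5 > 3 and -4 > -7. Eliminate Enter late.
The entrant's mix must leave the incumbent indifferent between Fight and Accommodate.
  the incumbent's payoff from Fight: q·(-7) + (1−q)·7 = -14q + 7
  the incumbent's payoff from Accommodate: q·0 + (1−q)·3 = -3q + 3
  -14q + 7 = -3q + 3  ⇒  -11q = -4  ⇒  q = 4/11.

q = 4/11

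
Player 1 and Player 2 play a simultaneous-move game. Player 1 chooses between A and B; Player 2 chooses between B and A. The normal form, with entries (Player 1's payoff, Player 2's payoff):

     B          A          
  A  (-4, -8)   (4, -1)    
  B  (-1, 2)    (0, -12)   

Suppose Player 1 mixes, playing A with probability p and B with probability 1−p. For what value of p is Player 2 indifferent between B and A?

In a mixed equilibrium Player 2 is indifferent between B and A; this condition fixes p.
  Player 2's payoff from B: p·(-8) + (1−p)·2 = -10p + 2
  Player 2's payoff from A: p·(-1) + (1−p)·(-12) = 11p - 12
  -10p + 2 = 11p - 12  ⇒  -21p = -14  ⇒  p = 2/3.

p = 2/3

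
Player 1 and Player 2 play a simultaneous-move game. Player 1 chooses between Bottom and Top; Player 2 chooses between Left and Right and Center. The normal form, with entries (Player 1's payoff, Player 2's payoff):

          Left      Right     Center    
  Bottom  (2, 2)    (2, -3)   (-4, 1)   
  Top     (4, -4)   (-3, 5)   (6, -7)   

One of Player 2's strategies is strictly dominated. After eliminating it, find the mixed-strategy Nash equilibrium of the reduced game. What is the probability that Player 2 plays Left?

Player 2's strategy Center is strictly dominated by Left: 2 > 1 and -4 > -7. Eliminate Center.
For Player 1 to be willing to mix, Player 1 must be indifferent between Bottom and Top, which pins down Player 2's mix.
  Player 1's payoff from Bottom: q·2 + (1−q)·2 = 2
  Player 1's payoff from Top: q·4 + (1−q)·(-3) = 7q - 3
  2 = 7q - 3  ⇒  -7q = -5  ⇒  q = 5/7.

q = 5/7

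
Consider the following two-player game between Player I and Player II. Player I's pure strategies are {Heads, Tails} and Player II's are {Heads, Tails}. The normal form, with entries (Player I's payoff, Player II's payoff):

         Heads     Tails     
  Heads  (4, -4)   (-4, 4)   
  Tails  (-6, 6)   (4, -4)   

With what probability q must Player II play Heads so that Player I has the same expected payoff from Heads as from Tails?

q = 4/9

In a mixed equilibrium Player I is indifferent between Heads and Tails; this condition fixes q.
  Player I's expected payoff from Heads: q·4 + (1−q)·(-4) = 8q - 4
  Player I's expected payoff from Tails: q·(-6) + (1−q)·4 = -10q + 4
  8q - 4 = -10q + 4  ⇒  18q = 8  ⇒  q = 4/9.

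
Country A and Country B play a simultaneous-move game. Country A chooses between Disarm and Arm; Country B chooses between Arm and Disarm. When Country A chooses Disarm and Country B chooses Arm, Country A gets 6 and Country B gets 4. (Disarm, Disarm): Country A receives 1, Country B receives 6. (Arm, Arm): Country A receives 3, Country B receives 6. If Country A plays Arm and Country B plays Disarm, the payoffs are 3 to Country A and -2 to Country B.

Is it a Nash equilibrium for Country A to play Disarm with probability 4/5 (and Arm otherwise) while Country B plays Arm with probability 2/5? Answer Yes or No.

Check Country B's indifference given Country A's mix p = 4/5:
  payoff from Arm = 22/5; payoff from Disarm = 22/5 — equal.
Check Country A's indifference given Country B's mix q = 2/5:
  payoff from Disarm = 3; payoff from Arm = 3 — equal.
Both players are indifferent, so neither can profitably deviate.

Yes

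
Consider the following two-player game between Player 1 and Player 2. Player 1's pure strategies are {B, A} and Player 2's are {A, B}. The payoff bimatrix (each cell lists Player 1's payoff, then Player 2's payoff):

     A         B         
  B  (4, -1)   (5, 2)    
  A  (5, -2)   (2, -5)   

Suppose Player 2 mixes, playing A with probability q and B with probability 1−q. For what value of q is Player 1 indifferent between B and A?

For Player 1 to be willing to mix, Player 1 must be indifferent between B and A, which pins down Player 2's mix.
  Player 1's expected payoff from B: q·4 + (1−q)·5 = -q + 5
  Player 1's expected payoff from A: q·5 + (1−q)·2 = 3q + 2
  -q + 5 = 3q + 2  ⇒  -4q = -3  ⇒  q = 3/4.

q = 3/4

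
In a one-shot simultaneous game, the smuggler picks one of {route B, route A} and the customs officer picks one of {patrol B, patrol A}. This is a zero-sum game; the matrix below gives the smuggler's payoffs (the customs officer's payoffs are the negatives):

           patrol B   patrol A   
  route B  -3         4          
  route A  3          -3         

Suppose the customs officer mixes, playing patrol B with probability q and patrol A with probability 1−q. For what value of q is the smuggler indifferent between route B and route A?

Set the smuggler's expected payoff from route B equal to that from route A:
  the smuggler's payoff to route B: q·(-3) + (1−q)·4 = -7q + 4
  the smuggler's payoff to route A: q·3 + (1−q)·(-3) = 6q - 3
  -7q + 4 = 6q - 3  ⇒  -13q = -7  ⇒  q = 7/13.

q = 7/13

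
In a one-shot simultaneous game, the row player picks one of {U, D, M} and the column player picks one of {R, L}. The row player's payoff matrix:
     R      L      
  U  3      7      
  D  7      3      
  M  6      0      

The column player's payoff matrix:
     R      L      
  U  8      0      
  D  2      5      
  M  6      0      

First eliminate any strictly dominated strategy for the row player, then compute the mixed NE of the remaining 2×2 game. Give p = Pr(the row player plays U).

p = 3/11

The row player's strategy M is strictly dominated by D: 7 > 6 and 3 > 0. Eliminate M.
The column player's indifference between R and L determines the row player's mixing probability p:
  the column player's payoff from R: p·8 + (1−p)·2 = 6p + 2
  the column player's payoff from L: p·0 + (1−p)·5 = -5p + 5
  6p + 2 = -5p + 5  ⇒  11p = 3  ⇒  p = 3/11.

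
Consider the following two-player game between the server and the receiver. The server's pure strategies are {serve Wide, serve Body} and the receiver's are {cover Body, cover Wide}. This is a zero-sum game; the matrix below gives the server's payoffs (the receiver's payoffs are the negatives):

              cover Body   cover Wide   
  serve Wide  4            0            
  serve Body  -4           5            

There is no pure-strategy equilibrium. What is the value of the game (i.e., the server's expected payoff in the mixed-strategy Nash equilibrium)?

v = 20/13

Set the server's expected payoff from serve Wide equal to that from serve Body:
  the server's expected payoff from serve Wide: q·4 + (1−q)·0 = 4q
  the server's expected payoff from serve Body: q·(-4) + (1−q)·5 = -9q + 5
  4q = -9q + 5  ⇒  13q = 5  ⇒  q = 5/13.
The value is the server's expected payoff against this mix (using serve Wide): (5/13)·4 + (8/13)·0 = 20/13.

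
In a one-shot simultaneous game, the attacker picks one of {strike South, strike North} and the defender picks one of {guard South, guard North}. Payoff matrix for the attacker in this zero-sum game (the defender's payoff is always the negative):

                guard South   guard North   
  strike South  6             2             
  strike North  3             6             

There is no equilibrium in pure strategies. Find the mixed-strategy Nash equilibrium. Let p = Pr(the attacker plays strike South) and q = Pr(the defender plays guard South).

p = 3/7, q = 4/7

In a mixed equilibrium the defender is indifferent between guard South and guard North; this condition fixes p.
  the defender's payoff from guard South: p·(-6) + (1−p)·(-3) = -3p - 3
  the defender's payoff from guard North: p·(-2) + (1−p)·(-6) = 4p - 6
  -3p - 3 = 4p - 6  ⇒  -7p = -3  ⇒  p = 3/7.
The attacker's indifference between strike South and strike North determines the defender's mixing probability q:
  the attacker's payoff from strike South: q·6 + (1−q)·2 = 4q + 2
  the attacker's payoff from strike North: q·3 + (1−q)·6 = -3q + 6
  4q + 2 = -3q + 6  ⇒  7q = 4  ⇒  q = 4/7.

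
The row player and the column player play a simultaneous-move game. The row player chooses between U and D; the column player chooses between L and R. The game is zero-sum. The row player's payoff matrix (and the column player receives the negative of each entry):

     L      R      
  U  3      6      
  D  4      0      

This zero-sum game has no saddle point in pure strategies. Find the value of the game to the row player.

Set the row player's expected payoff from U equal to that from D:
  the row player's payoff from U: q·3 + (1−q)·6 = -3q + 6
  the row player's payoff from D: q·4 + (1−q)·0 = 4q
  -3q + 6 = 4q  ⇒  -7q = -6  ⇒  q = 6/7.
The value is the row player's expected payoff against this mix (using U): (6/7)·3 + (1/7)·6 = 24/7.

v = 24/7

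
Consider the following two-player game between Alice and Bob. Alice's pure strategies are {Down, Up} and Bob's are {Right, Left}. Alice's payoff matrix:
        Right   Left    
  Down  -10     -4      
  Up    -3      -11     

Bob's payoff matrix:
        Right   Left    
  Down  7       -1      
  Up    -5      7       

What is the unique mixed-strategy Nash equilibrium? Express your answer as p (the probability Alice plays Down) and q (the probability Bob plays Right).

p = 3/5, q = 1/2

Bob's indifference between Right and Left determines Alice's mixing probability p:
  Bob's expected payoff from Right: p·7 + (1−p)·(-5) = 12p - 5
  Bob's expected payoff from Left: p·(-1) + (1−p)·7 = -8p + 7
  12p - 5 = -8p + 7  ⇒  20p = 12  ⇒  p = 3/5.
Alice's indifference between Down and Up determines Bob's mixing probability q:
  Alice's expected payoff from Down: q·(-10) + (1−q)·(-4) = -6q - 4
  Alice's expected payoff from Up: q·(-3) + (1−q)·(-11) = 8q - 11
  -6q - 4 = 8q - 11  ⇒  -14q = -7  ⇒  q = 1/2.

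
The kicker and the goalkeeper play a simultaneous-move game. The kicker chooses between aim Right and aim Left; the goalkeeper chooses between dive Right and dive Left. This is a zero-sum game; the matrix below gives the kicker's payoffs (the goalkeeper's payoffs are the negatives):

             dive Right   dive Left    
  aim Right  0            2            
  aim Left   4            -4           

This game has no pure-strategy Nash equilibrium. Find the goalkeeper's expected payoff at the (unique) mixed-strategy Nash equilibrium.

The goalkeeper's indifference between dive Right and dive Left determines the kicker's mixing probability p:
  the goalkeeper's payoff from dive Right: p·0 + (1−p)·(-4) = 4p - 4
  the goalkeeper's payoff from dive Left: p·(-2) + (1−p)·4 = -6p + 4
  4p - 4 = -6p + 4  ⇒  10p = 8  ⇒  p = 4/5.
At equilibrium the goalkeeper is indifferent across columns, so the goalkeeper's payoff equals the payoff from dive Right: (4/5)·0 + (1/5)·(-4) = -4/5.

-4/5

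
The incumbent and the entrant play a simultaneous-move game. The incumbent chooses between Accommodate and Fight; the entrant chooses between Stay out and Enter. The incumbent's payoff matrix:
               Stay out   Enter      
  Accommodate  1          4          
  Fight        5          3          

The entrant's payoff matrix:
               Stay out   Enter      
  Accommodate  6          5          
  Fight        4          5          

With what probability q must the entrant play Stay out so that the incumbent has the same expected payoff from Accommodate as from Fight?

For the incumbent to be willing to mix, the incumbent must be indifferent between Accommodate and Fight, which pins down the entrant's mix.
  the incumbent's payoff from Accommodate: q·1 + (1−q)·4 = -3q + 4
  the incumbent's payoff from Fight: q·5 + (1−q)·3 = 2q + 3
  -3q + 4 = 2q + 3  ⇒  -5q = -1  ⇒  q = 1/5.

q = 1/5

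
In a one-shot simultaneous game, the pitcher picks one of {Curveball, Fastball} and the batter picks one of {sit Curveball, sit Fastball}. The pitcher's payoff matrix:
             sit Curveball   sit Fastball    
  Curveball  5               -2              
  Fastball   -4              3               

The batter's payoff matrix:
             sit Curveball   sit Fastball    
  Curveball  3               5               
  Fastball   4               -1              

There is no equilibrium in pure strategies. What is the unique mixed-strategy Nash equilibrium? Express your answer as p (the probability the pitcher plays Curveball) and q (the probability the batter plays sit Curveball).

For the batter to be willing to mix, the batter must be indifferent between sit Curveball and sit Fastball, which pins down the pitcher's mix.
  the batter's payoff to sit Curveball: p·3 + (1−p)·4 = -p + 4
  the batter's payoff to sit Fastball: p·5 + (1−p)·(-1) = 6p - 1
  -p + 4 = 6p - 1  ⇒  -7p = -5  ⇒  p = 5/7.
Set the pitcher's expected payoff from Curveball equal to that from Fastball:
  the pitcher's payoff to Curveball: q·5 + (1−q)·(-2) = 7q - 2
  the pitcher's payoff to Fastball: q·(-4) + (1−q)·3 = -7q + 3
  7q - 2 = -7q + 3  ⇒  14q = 5  ⇒  q = 5/14.

p = 5/7, q = 5/14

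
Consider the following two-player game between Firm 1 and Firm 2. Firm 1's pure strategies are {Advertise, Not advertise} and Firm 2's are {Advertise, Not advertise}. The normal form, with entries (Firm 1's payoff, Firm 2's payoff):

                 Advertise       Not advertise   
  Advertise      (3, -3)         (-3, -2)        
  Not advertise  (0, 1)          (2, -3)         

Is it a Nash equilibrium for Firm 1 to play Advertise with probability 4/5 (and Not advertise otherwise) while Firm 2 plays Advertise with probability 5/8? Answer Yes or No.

Check Firm 2's indifference given Firm 1's mix p = 4/5:
  payoff from Advertise = -11/5; payoff from Not advertise = -11/5 — equal.
Check Firm 1's indifference given Firm 2's mix q = 5/8:
  payoff from Advertise = 3/4; payoff from Not advertise = 3/4 — equal.
Both players are indifferent, so neither can profitably deviate.

Yes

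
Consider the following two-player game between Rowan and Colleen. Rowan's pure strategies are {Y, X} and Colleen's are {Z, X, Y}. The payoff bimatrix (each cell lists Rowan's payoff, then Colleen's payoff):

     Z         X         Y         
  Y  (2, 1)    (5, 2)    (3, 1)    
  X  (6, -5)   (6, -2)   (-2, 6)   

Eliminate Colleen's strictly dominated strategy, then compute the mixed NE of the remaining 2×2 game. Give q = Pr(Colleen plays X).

Colleen's strategy Z is strictly dominated by X: 2 > 1 and -2 > -5. Eliminate Z.
Set Rowan's expected payoff from Y equal to that from X:
  Rowan's payoff to Y: q·5 + (1−q)·3 = 2q + 3
  Rowan's payoff to X: q·6 + (1−q)·(-2) = 8q - 2
  2q + 3 = 8q - 2  ⇒  -6q = -5  ⇒  q = 5/6.

q = 5/6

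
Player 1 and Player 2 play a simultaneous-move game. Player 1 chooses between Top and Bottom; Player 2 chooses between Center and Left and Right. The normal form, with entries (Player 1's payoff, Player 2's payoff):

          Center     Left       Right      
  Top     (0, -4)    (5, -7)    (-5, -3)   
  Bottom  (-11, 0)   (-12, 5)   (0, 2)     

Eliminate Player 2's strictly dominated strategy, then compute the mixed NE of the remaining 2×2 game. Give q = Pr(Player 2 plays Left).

q = 5/22

Player 2's strategy Center is strictly dominated by Right: -3 > -4 and 2 > 0. Eliminate Center.
Set Player 1's expected payoff from Top equal to that from Bottom:
  Player 1's payoff from Top: q·5 + (1−q)·(-5) = 10q - 5
  Player 1's payoff from Bottom: q·(-12) + (1−q)·0 = -12q
  10q - 5 = -12q  ⇒  22q = 5  ⇒  q = 5/22.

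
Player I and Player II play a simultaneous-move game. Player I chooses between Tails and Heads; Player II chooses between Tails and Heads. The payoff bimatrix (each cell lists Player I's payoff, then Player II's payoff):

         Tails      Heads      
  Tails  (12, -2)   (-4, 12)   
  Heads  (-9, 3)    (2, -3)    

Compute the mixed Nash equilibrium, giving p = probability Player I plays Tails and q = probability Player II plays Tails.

For Player II to be willing to mix, Player II must be indifferent between Tails and Heads, which pins down Player I's mix.
  Player II's payoff to Tails: p·(-2) + (1−p)·3 = -5p + 3
  Player II's payoff to Heads: p·12 + (1−p)·(-3) = 15p - 3
  -5p + 3 = 15p - 3  ⇒  -20p = -6  ⇒  p = 3/10.
For Player I to be willing to mix, Player I must be indifferent between Tails and Heads, which pins down Player II's mix.
  Player I's expected payoff from Tails: q·12 + (1−q)·(-4) = 16q - 4
  Player I's expected payoff from Heads: q·(-9) + (1−q)·2 = -11q + 2
  16q - 4 = -11q + 2  ⇒  27q = 6  ⇒  q = 2/9.

p = 3/10, q = 2/9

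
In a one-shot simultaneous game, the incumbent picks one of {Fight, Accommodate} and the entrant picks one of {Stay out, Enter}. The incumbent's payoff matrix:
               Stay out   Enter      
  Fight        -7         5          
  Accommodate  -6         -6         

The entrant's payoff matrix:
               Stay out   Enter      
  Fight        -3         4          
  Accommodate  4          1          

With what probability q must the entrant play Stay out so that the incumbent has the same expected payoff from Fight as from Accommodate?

In a mixed equilibrium the incumbent is indifferent between Fight and Accommodate; this condition fixes q.
  the incumbent's payoff to Fight: q·(-7) + (1−q)·5 = -12q + 5
  the incumbent's payoff to Accommodate: q·(-6) + (1−q)·(-6) = -6
  -12q + 5 = -6  ⇒  -12q = -11  ⇒  q = 11/12.

q = 11/12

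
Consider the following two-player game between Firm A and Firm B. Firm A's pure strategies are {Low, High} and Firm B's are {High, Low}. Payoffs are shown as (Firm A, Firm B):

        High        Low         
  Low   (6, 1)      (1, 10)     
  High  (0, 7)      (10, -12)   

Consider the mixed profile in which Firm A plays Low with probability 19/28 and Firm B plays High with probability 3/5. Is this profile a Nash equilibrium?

Check Firm B's indifference given Firm A's mix p = 19/28:
  payoff from High = 41/14; payoff from Low = 41/14 — equal.
Check Firm A's indifference given Firm B's mix q = 3/5:
  payoff from Low = 4; payoff from High = 4 — equal.
Both players are indifferent, so neither can profitably deviate.

Yes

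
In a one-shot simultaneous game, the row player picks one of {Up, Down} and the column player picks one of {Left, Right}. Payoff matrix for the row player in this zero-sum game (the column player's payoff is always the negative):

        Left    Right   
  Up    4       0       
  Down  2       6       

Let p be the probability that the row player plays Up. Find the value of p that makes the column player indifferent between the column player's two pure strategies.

p = 1/2

For the column player to be willing to mix, the column player must be indifferent between Left and Right, which pins down the row player's mix.
  the column player's payoff to Left: p·(-4) + (1−p)·(-2) = -2p - 2
  the column player's payoff to Right: p·0 + (1−p)·(-6) = 6p - 6
  -2p - 2 = 6p - 6  ⇒  -8p = -4  ⇒  p = 1/2.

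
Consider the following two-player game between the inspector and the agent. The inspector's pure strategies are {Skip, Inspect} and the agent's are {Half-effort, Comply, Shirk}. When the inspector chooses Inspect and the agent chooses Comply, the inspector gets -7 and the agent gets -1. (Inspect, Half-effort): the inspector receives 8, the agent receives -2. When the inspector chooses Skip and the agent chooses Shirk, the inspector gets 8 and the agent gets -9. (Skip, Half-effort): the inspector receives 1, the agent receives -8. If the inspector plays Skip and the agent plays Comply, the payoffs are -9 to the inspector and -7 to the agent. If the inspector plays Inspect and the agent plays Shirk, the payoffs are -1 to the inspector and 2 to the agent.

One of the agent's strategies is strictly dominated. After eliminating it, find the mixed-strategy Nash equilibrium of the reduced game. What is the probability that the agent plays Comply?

The agent's strategy Half-effort is strictly dominated by Comply: -7 > -8 and -1 > -2. Eliminate Half-effort.
Set the inspector's expected payoff from Skip equal to that from Inspect:
  the inspector's expected payoff from Skip: q·(-9) + (1−q)·8 = -17q + 8
  the inspector's expected payoff from Inspect: q·(-7) + (1−q)·(-1) = -6q - 1
  -17q + 8 = -6q - 1  ⇒  -11q = -9  ⇒  q = 9/11.

q = 9/11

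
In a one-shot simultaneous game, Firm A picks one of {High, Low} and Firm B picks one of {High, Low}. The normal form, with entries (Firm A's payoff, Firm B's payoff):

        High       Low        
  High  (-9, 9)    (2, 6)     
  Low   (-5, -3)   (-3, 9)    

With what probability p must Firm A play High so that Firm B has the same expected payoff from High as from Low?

p = 4/5

Firm A's mix must leave Firm B indifferent between High and Low.
  Firm B's payoff from High: p·9 + (1−p)·(-3) = 12p - 3
  Firm B's payoff from Low: p·6 + (1−p)·9 = -3p + 9
  12p - 3 = -3p + 9  ⇒  15p = 12  ⇒  p = 4/5.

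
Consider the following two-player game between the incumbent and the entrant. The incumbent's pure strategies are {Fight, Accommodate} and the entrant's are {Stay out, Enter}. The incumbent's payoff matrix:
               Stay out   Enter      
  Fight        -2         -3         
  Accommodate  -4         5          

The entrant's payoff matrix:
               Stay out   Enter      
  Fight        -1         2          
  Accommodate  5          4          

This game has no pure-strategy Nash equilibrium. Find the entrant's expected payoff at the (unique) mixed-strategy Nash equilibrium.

7/2

Set the entrant's expected payoff from Stay out equal to that from Enter:
  the entrant's payoff from Stay out: p·(-1) + (1−p)·5 = -6p + 5
  the entrant's payoff from Enter: p·2 + (1−p)·4 = -2p + 4
  -6p + 5 = -2p + 4  ⇒  -4p = -1  ⇒  p = 1/4.
At equilibrium the entrant is indifferent across columns, so the entrant's payoff equals the payoff from Stay out: (1/4)·(-1) + (3/4)·5 = 7/2.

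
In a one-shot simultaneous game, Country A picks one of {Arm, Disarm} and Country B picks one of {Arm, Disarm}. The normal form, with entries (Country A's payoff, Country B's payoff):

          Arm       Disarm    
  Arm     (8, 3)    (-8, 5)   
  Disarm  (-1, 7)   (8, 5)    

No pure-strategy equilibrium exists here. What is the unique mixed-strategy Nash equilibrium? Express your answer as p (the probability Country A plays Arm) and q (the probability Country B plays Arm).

p = 1/2, q = 16/25

Country B's indifference between Arm and Disarm determines Country A's mixing probability p:
  Country B's payoff from Arm: p·3 + (1−p)·7 = -4p + 7
  Country B's payoff from Disarm: p·5 + (1−p)·5 = 5
  -4p + 7 = 5  ⇒  -4p = -2  ⇒  p = 1/2.
For Country A to be willing to mix, Country A must be indifferent between Arm and Disarm, which pins down Country B's mix.
  Country A's payoff from Arm: q·8 + (1−q)·(-8) = 16q - 8
  Country A's payoff from Disarm: q·(-1) + (1−q)·8 = -9q + 8
  16q - 8 = -9q + 8  ⇒  25q = 16  ⇒  q = 16/25.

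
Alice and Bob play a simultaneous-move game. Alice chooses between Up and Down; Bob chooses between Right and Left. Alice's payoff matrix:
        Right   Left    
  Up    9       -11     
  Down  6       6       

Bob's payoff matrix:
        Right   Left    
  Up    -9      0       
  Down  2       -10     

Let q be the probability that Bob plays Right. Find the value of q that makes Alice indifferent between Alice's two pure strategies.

Set Alice's expected payoff from Up equal to that from Down:
  Alice's expected payoff from Up: q·9 + (1−q)·(-11) = 20q - 11
  Alice's expected payoff from Down: q·6 + (1−q)·6 = 6
  20q - 11 = 6  ⇒  20q = 17  ⇒  q = 17/20.

q = 17/20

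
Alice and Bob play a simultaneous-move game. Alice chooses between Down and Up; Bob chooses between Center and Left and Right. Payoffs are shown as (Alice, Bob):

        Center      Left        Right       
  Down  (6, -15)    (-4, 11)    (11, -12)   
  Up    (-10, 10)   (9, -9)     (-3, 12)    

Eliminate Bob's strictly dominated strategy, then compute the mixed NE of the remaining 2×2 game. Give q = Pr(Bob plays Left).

q = 14/27

Bob's strategy Center is strictly dominated by Right: -12 > -15 and 12 > 10. Eliminate Center.
In a mixed equilibrium Alice is indifferent between Down and Up; this condition fixes q.
  Alice's expected payoff from Down: q·(-4) + (1−q)·11 = -15q + 11
  Alice's expected payoff from Up: q·9 + (1−q)·(-3) = 12q - 3
  -15q + 11 = 12q - 3  ⇒  -27q = -14  ⇒  q = 14/27.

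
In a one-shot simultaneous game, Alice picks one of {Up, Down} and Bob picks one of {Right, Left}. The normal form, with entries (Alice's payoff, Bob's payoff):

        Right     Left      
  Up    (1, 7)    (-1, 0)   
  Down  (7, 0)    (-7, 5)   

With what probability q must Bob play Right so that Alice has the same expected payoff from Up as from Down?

q = 1/2

In a mixed equilibrium Alice is indifferent between Up and Down; this condition fixes q.
  Alice's payoff from Up: q·1 + (1−q)·(-1) = 2q - 1
  Alice's payoff from Down: q·7 + (1−q)·(-7) = 14q - 7
  2q - 1 = 14q - 7  ⇒  -12q = -6  ⇒  q = 1/2.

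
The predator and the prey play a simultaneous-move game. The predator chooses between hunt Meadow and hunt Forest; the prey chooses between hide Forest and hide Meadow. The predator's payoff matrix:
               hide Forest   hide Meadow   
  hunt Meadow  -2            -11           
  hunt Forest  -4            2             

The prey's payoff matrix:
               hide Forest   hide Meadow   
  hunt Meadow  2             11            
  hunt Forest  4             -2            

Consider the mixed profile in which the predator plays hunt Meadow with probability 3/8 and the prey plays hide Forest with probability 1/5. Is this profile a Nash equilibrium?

Given the predator's mix p = 3/8, the prey's payoff from hide Forest is 13/4 but from hide Meadow is 23/8. The prey strictly prefers hide Forest, so the prey would not mix.
So the proposed profile is not a Nash equilibrium.

No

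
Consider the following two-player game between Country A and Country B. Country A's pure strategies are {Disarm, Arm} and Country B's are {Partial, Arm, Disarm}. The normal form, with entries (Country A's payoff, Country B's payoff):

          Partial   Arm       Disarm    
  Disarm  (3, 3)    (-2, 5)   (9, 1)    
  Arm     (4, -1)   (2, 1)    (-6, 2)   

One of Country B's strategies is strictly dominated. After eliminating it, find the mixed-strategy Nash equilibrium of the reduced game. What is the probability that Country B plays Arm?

Country B's strategy Partial is strictly dominated by Arm: 5 > 3 and 1 > -1. Eliminate Partial.
Country B's mix must leave Country A indifferent between Disarm and Arm.
  Country A's payoff to Disarm: q·(-2) + (1−q)·9 = -11q + 9
  Country A's payoff to Arm: q·2 + (1−q)·(-6) = 8q - 6
  -11q + 9 = 8q - 6  ⇒  -19q = -15  ⇒  q = 15/19.

q = 15/19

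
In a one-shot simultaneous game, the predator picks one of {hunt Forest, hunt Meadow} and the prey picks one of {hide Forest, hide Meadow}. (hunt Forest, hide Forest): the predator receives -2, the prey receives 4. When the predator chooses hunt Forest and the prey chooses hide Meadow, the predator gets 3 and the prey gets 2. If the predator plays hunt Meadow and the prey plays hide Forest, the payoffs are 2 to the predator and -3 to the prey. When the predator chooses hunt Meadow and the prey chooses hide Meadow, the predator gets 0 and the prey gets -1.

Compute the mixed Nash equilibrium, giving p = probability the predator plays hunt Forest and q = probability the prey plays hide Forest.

Set the prey's expected payoff from hide Forest equal to that from hide Meadow:
  the prey's payoff from hide Forest: p·4 + (1−p)·(-3) = 7p - 3
  the prey's payoff from hide Meadow: p·2 + (1−p)·(-1) = 3p - 1
  7p - 3 = 3p - 1  ⇒  4p = 2  ⇒  p = 1/2.
The prey's mix must leave the predator indifferent between hunt Forest and hunt Meadow.
  the predator's payoff from hunt Forest: q·(-2) + (1−q)·3 = -5q + 3
  the predator's payoff from hunt Meadow: q·2 + (1−q)·0 = 2q
  -5q + 3 = 2q  ⇒  -7q = -3  ⇒  q = 3/7.

p = 1/2, q = 3/7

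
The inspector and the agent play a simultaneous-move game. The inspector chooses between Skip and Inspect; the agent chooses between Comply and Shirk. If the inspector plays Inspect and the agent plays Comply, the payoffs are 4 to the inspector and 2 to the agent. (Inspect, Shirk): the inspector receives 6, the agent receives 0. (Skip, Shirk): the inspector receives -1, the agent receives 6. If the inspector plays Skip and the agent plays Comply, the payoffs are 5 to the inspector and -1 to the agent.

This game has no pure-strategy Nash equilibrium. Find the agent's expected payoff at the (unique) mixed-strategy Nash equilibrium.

4/3

In a mixed equilibrium the agent is indifferent between Comply and Shirk; this condition fixes p.
  the agent's expected payoff from Comply: p·(-1) + (1−p)·2 = -3p + 2
  the agent's expected payoff from Shirk: p·6 + (1−p)·0 = 6p
  -3p + 2 = 6p  ⇒  -9p = -2  ⇒  p = 2/9.
At equilibrium the agent is indifferent across columns, so the agent's payoff equals the payoff from Comply: (2/9)·(-1) + (7/9)·2 = 4/3.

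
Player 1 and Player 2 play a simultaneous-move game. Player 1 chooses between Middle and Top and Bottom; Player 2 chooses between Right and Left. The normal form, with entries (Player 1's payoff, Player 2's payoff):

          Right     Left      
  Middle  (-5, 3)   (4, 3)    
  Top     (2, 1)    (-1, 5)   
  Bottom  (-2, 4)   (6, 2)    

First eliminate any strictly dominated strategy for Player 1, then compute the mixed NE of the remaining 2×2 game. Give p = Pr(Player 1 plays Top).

p = 1/3

Player 1's strategy Middle is strictly dominated by Bottom: -2 > -5 and 6 > 4. Eliminate Middle.
In a mixed equilibrium Player 2 is indifferent between Right and Left; this condition fixes p.
  Player 2's payoff from Right: p·1 + (1−p)·4 = -3p + 4
  Player 2's payoff from Left: p·5 + (1−p)·2 = 3p + 2
  -3p + 4 = 3p + 2  ⇒  -6p = -2  ⇒  p = 1/3.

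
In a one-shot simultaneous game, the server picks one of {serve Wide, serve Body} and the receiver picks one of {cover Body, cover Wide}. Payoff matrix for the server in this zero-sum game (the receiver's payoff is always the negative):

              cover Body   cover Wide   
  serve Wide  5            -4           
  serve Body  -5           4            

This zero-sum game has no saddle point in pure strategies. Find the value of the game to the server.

v = 0

In a mixed equilibrium the server is indifferent between serve Wide and serve Body; this condition fixes q.
  the server's payoff from serve Wide: q·5 + (1−q)·(-4) = 9q - 4
  the server's payoff from serve Body: q·(-5) + (1−q)·4 = -9q + 4
  9q - 4 = -9q + 4  ⇒  18q = 8  ⇒  q = 4/9.
The value is the server's expected payoff against this mix (using serve Wide): (4/9)·5 + (5/9)·(-4) = 0.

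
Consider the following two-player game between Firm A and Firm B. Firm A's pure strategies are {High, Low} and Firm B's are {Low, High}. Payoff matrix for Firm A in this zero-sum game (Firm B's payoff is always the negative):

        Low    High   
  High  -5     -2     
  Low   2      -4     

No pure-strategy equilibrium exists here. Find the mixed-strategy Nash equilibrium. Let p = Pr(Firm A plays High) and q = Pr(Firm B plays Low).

For Firm B to be willing to mix, Firm B must be indifferent between Low and High, which pins down Firm A's mix.
  Firm B's expected payoff from Low: p·5 + (1−p)·(-2) = 7p - 2
  Firm B's expected payoff from High: p·2 + (1−p)·4 = -2p + 4
  7p - 2 = -2p + 4  ⇒  9p = 6  ⇒  p = 2/3.
For Firm A to be willing to mix, Firm A must be indifferent between High and Low, which pins down Firm B's mix.
  Firm A's payoff to High: q·(-5) + (1−q)·(-2) = -3q - 2
  Firm A's payoff to Low: q·2 + (1−q)·(-4) = 6q - 4
  -3q - 2 = 6q - 4  ⇒  -9q = -2  ⇒  q = 2/9.

p = 2/3, q = 2/9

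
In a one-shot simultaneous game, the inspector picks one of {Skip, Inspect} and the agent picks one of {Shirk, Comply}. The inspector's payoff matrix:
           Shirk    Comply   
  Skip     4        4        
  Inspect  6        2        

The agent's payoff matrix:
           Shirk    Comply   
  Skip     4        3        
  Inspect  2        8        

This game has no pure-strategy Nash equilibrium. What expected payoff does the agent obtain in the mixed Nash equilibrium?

26/7

Set the agent's expected payoff from Shirk equal to that from Comply:
  the agent's payoff to Shirk: p·4 + (1−p)·2 = 2p + 2
  the agent's payoff to Comply: p·3 + (1−p)·8 = -5p + 8
  2p + 2 = -5p + 8  ⇒  7p = 6  ⇒  p = 6/7.
At equilibrium the agent is indifferent across columns, so the agent's payoff equals the payoff from Shirk: (6/7)·4 + (1/7)·2 = 26/7.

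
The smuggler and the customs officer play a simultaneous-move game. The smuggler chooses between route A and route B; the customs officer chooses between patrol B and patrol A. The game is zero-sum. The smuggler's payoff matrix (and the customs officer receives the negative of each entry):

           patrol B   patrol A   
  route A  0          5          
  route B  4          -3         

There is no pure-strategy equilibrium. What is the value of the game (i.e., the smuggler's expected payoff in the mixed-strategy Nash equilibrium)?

v = 5/3

In a mixed equilibrium the smuggler is indifferent between route A and route B; this condition fixes q.
  the smuggler's payoff to route A: q·0 + (1−q)·5 = -5q + 5
  the smuggler's payoff to route B: q·4 + (1−q)·(-3) = 7q - 3
  -5q + 5 = 7q - 3  ⇒  -12q = -8  ⇒  q = 2/3.
The value is the smuggler's expected payoff against this mix (using route A): (2/3)·0 + (1/3)·5 = 5/3.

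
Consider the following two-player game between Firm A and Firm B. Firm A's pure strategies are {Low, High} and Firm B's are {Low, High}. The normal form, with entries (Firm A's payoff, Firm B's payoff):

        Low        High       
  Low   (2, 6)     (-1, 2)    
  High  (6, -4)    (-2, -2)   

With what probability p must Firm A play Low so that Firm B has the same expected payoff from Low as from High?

For Firm B to be willing to mix, Firm B must be indifferent between Low and High, which pins down Firm A's mix.
  Firm B's expected payoff from Low: p·6 + (1−p)·(-4) = 10p - 4
  Firm B's expected payoff from High: p·2 + (1−p)·(-2) = 4p - 2
  10p - 4 = 4p - 2  ⇒  6p = 2  ⇒  p = 1/3.

p = 1/3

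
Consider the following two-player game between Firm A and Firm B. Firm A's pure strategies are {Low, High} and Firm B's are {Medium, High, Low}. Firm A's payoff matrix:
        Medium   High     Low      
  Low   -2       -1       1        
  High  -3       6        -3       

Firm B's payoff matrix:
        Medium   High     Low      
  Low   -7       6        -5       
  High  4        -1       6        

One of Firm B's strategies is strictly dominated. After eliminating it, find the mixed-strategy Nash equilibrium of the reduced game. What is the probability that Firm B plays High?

q = 4/11

Firm B's strategy Medium is strictly dominated by Low: -5 > -7 and 6 > 4. Eliminate Medium.
In a mixed equilibrium Firm A is indifferent between Low and High; this condition fixes q.
  Firm A's expected payoff from Low: q·(-1) + (1−q)·1 = -2q + 1
  Firm A's expected payoff from High: q·6 + (1−q)·(-3) = 9q - 3
  -2q + 1 = 9q - 3  ⇒  -11q = -4  ⇒  q = 4/11.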